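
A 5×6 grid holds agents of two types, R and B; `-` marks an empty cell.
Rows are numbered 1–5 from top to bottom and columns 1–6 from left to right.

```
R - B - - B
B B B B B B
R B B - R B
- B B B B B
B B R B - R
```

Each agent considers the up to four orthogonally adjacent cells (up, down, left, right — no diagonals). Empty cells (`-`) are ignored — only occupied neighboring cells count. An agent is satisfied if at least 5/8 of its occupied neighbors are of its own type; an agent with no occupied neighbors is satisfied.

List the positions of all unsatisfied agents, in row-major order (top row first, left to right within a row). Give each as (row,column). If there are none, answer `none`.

(1,1), (2,1), (3,1), (3,5), (5,3), (5,4), (5,6)

(1,1)R 0/1 unhappy
(1,3)B 1/1 ok
(1,6)B 1/1 ok
(2,1)B 1/3 unhappy
(2,2)B 3/3 ok
(2,3)B 4/4 ok
(2,4)B 2/2 ok
(2,5)B 2/3 ok
(2,6)B 3/3 ok
(3,1)R 0/2 unhappy
(3,2)B 3/4 ok
(3,3)B 3/3 ok
(3,5)R 0/3 unhappy
(3,6)B 2/3 ok
(4,2)B 3/3 ok
(4,3)B 3/4 ok
(4,4)B 3/3 ok
(4,5)B 2/3 ok
(4,6)B 2/3 ok
(5,1)B 1/1 ok
(5,2)B 2/3 ok
(5,3)R 0/3 unhappy
(5,4)B 1/2 unhappy
(5,6)R 0/1 unhappy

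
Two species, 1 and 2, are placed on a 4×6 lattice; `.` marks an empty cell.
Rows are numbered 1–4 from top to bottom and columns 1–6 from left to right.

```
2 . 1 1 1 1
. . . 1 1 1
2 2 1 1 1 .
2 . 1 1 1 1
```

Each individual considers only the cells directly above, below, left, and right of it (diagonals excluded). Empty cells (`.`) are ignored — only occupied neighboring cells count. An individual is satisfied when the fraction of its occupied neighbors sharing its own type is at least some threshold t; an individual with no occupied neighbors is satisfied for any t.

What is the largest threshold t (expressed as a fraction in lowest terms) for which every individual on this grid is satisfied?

1/2

(1,1)2 — no occupied neighbors
(1,3)1 1/1
(1,4)1 3/3
(1,5)1 3/3
(1,6)1 2/2
(2,4)1 3/3
(2,5)1 4/4
(2,6)1 2/2
(3,1)2 2/2
(3,2)2 1/2
(3,3)1 2/3
(3,4)1 4/4
(3,5)1 3/3
(4,1)2 1/1
(4,3)1 2/2
(4,4)1 3/3
(4,5)1 3/3
(4,6)1 1/1
The smallest same-type fraction is 1/2 at (3,2), which reduces to 1/2. Any threshold above that leaves this individual unsatisfied.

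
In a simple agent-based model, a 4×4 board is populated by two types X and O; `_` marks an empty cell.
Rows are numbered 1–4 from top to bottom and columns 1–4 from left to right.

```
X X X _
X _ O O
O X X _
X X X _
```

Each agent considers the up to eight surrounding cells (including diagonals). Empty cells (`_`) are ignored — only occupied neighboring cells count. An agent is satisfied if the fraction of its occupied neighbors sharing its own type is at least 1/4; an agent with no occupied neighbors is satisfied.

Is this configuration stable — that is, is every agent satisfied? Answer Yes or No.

(1,1)X 2/2 ✓
(1,2)X 3/4 ✓
(1,3)X 1/3 ✓
(2,1)X 3/4 ✓
(2,3)O 1/5 ✗
(2,4)O 1/3 ✓
(3,1)O 0/4 ✗
(3,2)X 5/7 ✓
(3,3)X 3/5 ✓
(4,1)X 2/3 ✓
(4,2)X 4/5 ✓
(4,3)X 3/3 ✓
For instance (2,3) has only 1/5 same-type neighbors, below 1/4.

No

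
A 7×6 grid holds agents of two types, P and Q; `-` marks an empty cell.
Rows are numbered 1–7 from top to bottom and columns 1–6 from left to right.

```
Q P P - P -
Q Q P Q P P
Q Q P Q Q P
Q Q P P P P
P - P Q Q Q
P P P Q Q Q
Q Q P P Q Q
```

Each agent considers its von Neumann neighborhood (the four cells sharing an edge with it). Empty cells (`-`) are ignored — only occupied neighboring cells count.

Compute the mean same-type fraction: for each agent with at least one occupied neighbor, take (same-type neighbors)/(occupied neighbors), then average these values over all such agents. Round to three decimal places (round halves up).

(1,1)Q 1/2
(1,2)P 1/3
(1,3)P 2/2
(1,5)P 1/1
(2,1)Q 3/3
(2,2)Q 2/4
(2,3)P 2/4
(2,4)Q 1/3
(2,5)P 2/4
(2,6)P 2/2
(3,1)Q 3/3
(3,2)Q 3/4
(3,3)P 2/4
(3,4)Q 2/4
(3,5)Q 1/4
(3,6)P 2/3
(4,1)Q 2/3
(4,2)Q 2/3
(4,3)P 3/4
(4,4)P 2/4
(4,5)P 2/4
(4,6)P 2/3
(5,1)P 1/2
(5,3)P 2/3
(5,4)Q 2/4
(5,5)Q 3/4
(5,6)Q 2/3
(6,1)P 2/3
(6,2)P 2/3
(6,3)P 3/4
(6,4)Q 2/4
(6,5)Q 4/4
(6,6)Q 3/3
(7,1)Q 1/2
(7,2)Q 1/3
(7,3)P 2/3
(7,4)P 1/3
(7,5)Q 2/3
(7,6)Q 2/2
Sum over 39 agents: 1/2 + 1/3 + 2/2 + 1/1 + 3/3 + 2/4 + 2/4 + 1/3 + 2/4 + 2/2 + 3/3 + 3/4 + 2/4 + 2/4 + 1/4 + 2/3 + 2/3 + 2/3 + 3/4 + 2/4 + 2/4 + 2/3 + 1/2 + 2/3 + 2/4 + 3/4 + 2/3 + 2/3 + 2/3 + 3/4 + 2/4 + 4/4 + 3/3 + 1/2 + 1/3 + 2/3 + 1/3 + 2/3 + 2/2 = 101/4; mean = 101/4 ÷ 39 = 101/156 = 0.647435… → 0.647.

0.647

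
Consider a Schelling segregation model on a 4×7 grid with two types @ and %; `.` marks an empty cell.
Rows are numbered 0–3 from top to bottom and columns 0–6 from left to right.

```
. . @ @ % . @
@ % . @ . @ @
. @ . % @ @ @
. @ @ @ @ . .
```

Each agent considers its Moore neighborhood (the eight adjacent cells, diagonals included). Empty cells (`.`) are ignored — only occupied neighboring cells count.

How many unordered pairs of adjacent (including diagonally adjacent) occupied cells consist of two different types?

Scan each occupied cell's neighbors to the right and below (and the two forward diagonals) so each pair is counted once.
From row 0: 4 unlike of 9 pairs (running 4/9).
From row 1: 3 unlike of 11 pairs (running 7/20).
From row 2: 4 unlike of 11 pairs (running 11/31).
From row 3: 0 unlike of 3 pairs (running 11/34).
Total adjacent occupied pairs: 34; unlike-type pairs: 11.

11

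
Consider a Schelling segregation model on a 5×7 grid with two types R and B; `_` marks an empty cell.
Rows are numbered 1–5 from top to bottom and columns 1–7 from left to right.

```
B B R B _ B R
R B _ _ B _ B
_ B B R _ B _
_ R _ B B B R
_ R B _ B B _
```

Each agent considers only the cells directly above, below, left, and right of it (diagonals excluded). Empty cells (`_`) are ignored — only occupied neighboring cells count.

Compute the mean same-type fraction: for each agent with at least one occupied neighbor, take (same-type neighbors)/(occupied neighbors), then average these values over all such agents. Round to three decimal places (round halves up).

0.420

(1,1)B 1/2
(1,2)B 2/3
(1,3)R 0/2
(1,4)B 0/1
(1,6)B 0/1
(1,7)R 0/2
(2,1)R 0/2
(2,2)B 2/3
(2,5)B — no occupied neighbors
(2,7)B 0/1
(3,2)B 2/3
(3,3)B 1/2
(3,4)R 0/2
(3,6)B 1/1
(4,2)R 1/2
(4,4)B 1/2
(4,5)B 3/3
(4,6)B 3/4
(4,7)R 0/1
(5,2)R 1/2
(5,3)B 0/1
(5,5)B 2/2
(5,6)B 2/2
Sum over 22 agents: 1/2 + 2/3 + 0/2 + 0/1 + 0/1 + 0/2 + 0/2 + 2/3 + 0/1 + 2/3 + 1/2 + 0/2 + 1/1 + 1/2 + 1/2 + 3/3 + 3/4 + 0/1 + 1/2 + 0/1 + 2/2 + 2/2 = 37/4; mean = 37/4 ÷ 22 = 37/88 = 0.420454… → 0.420.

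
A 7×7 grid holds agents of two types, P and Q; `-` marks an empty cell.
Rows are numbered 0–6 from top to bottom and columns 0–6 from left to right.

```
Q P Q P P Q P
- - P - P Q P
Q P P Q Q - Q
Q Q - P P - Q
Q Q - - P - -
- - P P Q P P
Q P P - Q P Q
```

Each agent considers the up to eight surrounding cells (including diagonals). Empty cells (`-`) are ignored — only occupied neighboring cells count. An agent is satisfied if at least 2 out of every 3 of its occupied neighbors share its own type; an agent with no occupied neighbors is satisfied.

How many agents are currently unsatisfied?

22

(0,0)Q 0/1 ✗
(0,1)P 1/3 ✗
(0,2)Q 0/3 ✗
(0,3)P 3/4 ✓
(0,4)P 2/4 ✗
(0,5)Q 1/5 ✗
(0,6)P 1/3 ✗
(1,2)P 4/6 ✓
(1,4)P 2/6 ✗
(1,5)Q 3/7 ✗
(1,6)P 1/4 ✗
(2,0)Q 2/3 ✓
(2,1)P 2/5 ✗
(2,2)P 3/5 ✗
(2,3)Q 1/6 ✗
(2,4)Q 2/5 ✗
(2,6)Q 2/3 ✓
(3,0)Q 4/5 ✓
(3,1)Q 4/6 ✓
(3,3)P 3/5 ✗
(3,4)P 2/4 ✗
(3,6)Q 1/1 ✓
(4,0)Q 3/3 ✓
(4,1)Q 3/4 ✓
(4,4)P 4/5 ✓
(5,2)P 3/4 ✓
(5,3)P 3/5 ✗
(5,4)Q 1/5 ✗
(5,5)P 3/6 ✗
(5,6)P 2/3 ✓
(6,0)Q 0/1 ✗
(6,1)P 2/3 ✓
(6,2)P 3/3 ✓
(6,4)Q 1/4 ✗
(6,5)P 2/5 ✗
(6,6)Q 0/3 ✗
Unsatisfied: (0,0), (0,1), (0,2), (0,4), (0,5), (0,6), (1,4), (1,5), (1,6), (2,1), (2,2), (2,3), (2,4), (3,3), (3,4), (5,3), (5,4), (5,5), (6,0), (6,4), (6,5), (6,6) — 22 in total.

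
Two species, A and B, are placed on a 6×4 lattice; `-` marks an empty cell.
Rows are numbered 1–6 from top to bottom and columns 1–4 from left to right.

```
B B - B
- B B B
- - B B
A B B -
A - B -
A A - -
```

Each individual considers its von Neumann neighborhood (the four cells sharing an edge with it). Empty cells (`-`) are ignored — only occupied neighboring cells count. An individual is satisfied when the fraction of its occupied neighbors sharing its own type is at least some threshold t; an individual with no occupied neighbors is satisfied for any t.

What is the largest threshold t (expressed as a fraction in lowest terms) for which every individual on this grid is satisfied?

(1,1)B 1/1
(1,2)B 2/2
(1,4)B 1/1
(2,2)B 2/2
(2,3)B 3/3
(2,4)B 3/3
(3,3)B 3/3
(3,4)B 2/2
(4,1)A 1/2
(4,2)B 1/2
(4,3)B 3/3
(5,1)A 2/2
(5,3)B 1/1
(6,1)A 2/2
(6,2)A 1/1
The smallest same-type fraction is 1/2 at (4,1), which reduces to 1/2. Any threshold above that leaves this individual unsatisfied.

1/2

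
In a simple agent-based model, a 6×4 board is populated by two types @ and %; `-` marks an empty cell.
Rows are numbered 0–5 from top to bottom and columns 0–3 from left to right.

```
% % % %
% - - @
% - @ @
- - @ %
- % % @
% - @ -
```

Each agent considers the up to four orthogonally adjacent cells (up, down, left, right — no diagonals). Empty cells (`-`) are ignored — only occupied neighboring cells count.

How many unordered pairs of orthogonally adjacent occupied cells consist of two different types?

Scan each occupied cell's neighbors to the right and below so each pair is counted once.
From row 0: 1 unlike of 5 pairs (running 1/5).
From row 1: 0 unlike of 2 pairs (running 1/7).
From row 2: 1 unlike of 3 pairs (running 2/10).
From row 3: 3 unlike of 3 pairs (running 5/13).
From row 4: 2 unlike of 3 pairs (running 7/16).
Total adjacent occupied pairs: 16; unlike-type pairs: 7.

7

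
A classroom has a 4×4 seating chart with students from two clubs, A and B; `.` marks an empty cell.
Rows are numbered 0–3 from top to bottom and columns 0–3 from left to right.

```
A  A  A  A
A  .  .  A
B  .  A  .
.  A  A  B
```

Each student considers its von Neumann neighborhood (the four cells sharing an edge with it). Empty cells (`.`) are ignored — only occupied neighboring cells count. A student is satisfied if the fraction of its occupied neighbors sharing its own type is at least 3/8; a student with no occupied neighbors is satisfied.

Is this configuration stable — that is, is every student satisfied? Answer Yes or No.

Row 0: (0,0)A 2/2 ✓ · (0,1)A 2/2 ✓ · (0,2)A 2/2 ✓ · (0,3)A 2/2 ✓
Row 1: (1,0)A 1/2 ✓ · (1,3)A 1/1 ✓
Row 2: (2,0)B 0/1 ✗ · (2,2)A 1/1 ✓
Row 3: (3,1)A 1/1 ✓ · (3,2)A 2/3 ✓ · (3,3)B 0/1 ✗
For instance (2,0) has only 0/1 same-type neighbors, below 3/8.

No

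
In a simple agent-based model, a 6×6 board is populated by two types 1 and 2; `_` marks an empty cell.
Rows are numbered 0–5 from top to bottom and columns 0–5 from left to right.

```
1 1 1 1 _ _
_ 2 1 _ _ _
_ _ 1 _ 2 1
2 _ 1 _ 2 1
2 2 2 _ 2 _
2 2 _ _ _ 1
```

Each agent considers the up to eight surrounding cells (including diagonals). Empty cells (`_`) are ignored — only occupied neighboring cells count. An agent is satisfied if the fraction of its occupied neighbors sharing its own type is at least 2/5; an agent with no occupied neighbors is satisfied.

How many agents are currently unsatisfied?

7

Row 0: (0,0)1 1/2 ✓ · (0,1)1 3/4 ✓ · (0,2)1 3/4 ✓ · (0,3)1 2/2 ✓
Row 1: (1,1)2 0/5 ✗ · (1,2)1 4/5 ✓
Row 2: (2,2)1 2/3 ✓ · (2,4)2 1/3 ✗ · (2,5)1 1/3 ✗
Row 3: (3,0)2 2/2 ✓ · (3,2)1 1/3 ✗ · (3,4)2 2/4 ✓ · (3,5)1 1/4 ✗
Row 4: (4,0)2 4/4 ✓ · (4,1)2 5/6 ✓ · (4,2)2 2/3 ✓ · (4,4)2 1/3 ✗
Row 5: (5,0)2 3/3 ✓ · (5,1)2 4/4 ✓ · (5,5)1 0/1 ✗
Unsatisfied: (1,1), (2,4), (2,5), (3,2), (3,5), (4,4), (5,5) — 7 in total.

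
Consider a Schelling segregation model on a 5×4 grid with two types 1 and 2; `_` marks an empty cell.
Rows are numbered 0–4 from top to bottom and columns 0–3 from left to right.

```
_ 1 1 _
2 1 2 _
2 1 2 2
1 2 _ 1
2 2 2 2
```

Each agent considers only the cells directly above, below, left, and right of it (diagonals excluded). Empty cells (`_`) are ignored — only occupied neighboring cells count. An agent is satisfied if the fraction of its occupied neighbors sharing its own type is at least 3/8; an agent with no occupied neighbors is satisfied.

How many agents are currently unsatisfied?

Row 0: (0,1)1 2/2 satisfied · (0,2)1 1/2 satisfied
Row 1: (1,0)2 1/2 satisfied · (1,1)1 2/4 satisfied · (1,2)2 1/3 not
Row 2: (2,0)2 1/3 not · (2,1)1 1/4 not · (2,2)2 2/3 satisfied · (2,3)2 1/2 satisfied
Row 3: (3,0)1 0/3 not · (3,1)2 1/3 not · (3,3)1 0/2 not
Row 4: (4,0)2 1/2 satisfied · (4,1)2 3/3 satisfied · (4,2)2 2/2 satisfied · (4,3)2 1/2 satisfied
Unsatisfied: (1,2), (2,0), (2,1), (3,0), (3,1), (3,3) — 6 in total.

6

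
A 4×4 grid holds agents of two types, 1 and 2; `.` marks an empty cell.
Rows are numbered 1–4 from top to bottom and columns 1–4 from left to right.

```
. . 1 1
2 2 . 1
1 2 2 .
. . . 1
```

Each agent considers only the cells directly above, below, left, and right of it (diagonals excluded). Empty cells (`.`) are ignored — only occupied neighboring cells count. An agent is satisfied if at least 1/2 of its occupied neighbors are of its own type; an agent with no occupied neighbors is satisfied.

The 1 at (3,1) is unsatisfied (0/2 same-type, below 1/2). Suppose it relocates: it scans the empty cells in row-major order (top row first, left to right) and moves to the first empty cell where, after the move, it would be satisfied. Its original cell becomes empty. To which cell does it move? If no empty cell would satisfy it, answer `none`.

Vacating (3,1). Empty cells in order:
  (1,1): 0/1 same-type → still unsatisfied.
  (1,2): 1/2 same-type → satisfied — stop here.

(1,2)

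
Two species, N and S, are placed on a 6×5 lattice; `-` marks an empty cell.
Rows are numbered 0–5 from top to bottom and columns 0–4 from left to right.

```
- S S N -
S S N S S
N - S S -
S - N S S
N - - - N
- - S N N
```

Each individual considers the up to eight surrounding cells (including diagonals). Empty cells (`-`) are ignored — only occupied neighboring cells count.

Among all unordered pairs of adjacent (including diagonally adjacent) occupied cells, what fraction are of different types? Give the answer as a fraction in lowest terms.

19/39

Scan each occupied cell's neighbors to the right and below (and the two forward diagonals) so each pair is counted once.
Row 0: S(0,1)–S(0,2)= S(0,1)–S(1,1)= S(0,1)–N(1,2)≠ S(0,1)–S(1,0)= S(0,2)–N(0,3)≠ S(0,2)–N(1,2)≠ S(0,2)–S(1,3)= S(0,2)–S(1,1)= N(0,3)–S(1,3)≠ N(0,3)–S(1,4)≠ N(0,3)–N(1,2)=  → 5/11 unlike.
Row 1: S(1,0)–S(1,1)= S(1,0)–N(2,0)≠ S(1,1)–N(1,2)≠ S(1,1)–S(2,2)= S(1,1)–N(2,0)≠ N(1,2)–S(1,3)≠ N(1,2)–S(2,2)≠ N(1,2)–S(2,3)≠ S(1,3)–S(1,4)= S(1,3)–S(2,3)= S(1,3)–S(2,2)= S(1,4)–S(2,3)=  → 6/12 unlike.
Row 2: N(2,0)–S(3,0)≠ S(2,2)–S(2,3)= S(2,2)–N(3,2)≠ S(2,2)–S(3,3)= S(2,3)–S(3,3)= S(2,3)–S(3,4)= S(2,3)–N(3,2)≠  → 3/7 unlike.
Row 3: S(3,0)–N(4,0)≠ N(3,2)–S(3,3)≠ S(3,3)–S(3,4)= S(3,3)–N(4,4)≠ S(3,4)–N(4,4)≠  → 4/5 unlike.
Row 4: N(4,4)–N(5,4)= N(4,4)–N(5,3)=  → 0/2 unlike.
Row 5: S(5,2)–N(5,3)≠ N(5,3)–N(5,4)=  → 1/2 unlike.
Total adjacent occupied pairs: 39; unlike-type pairs: 19.
19/39 is already in lowest terms.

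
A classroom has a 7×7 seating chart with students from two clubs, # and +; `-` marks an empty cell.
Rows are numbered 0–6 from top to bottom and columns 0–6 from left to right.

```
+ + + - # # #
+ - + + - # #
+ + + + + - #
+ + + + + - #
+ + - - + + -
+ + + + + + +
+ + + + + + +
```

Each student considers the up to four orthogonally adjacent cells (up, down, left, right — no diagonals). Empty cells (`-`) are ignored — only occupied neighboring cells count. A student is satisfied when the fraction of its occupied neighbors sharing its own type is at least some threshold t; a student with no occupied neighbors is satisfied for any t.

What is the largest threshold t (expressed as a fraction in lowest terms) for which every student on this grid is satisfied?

Row 0: (0,0)+ 2/2 · (0,1)+ 2/2 · (0,2)+ 2/2 · (0,4)# 1/1 · (0,5)# 3/3 · (0,6)# 2/2
Row 1: (1,0)+ 2/2 · (1,2)+ 3/3 · (1,3)+ 2/2 · (1,5)# 2/2 · (1,6)# 3/3
Row 2: (2,0)+ 3/3 · (2,1)+ 3/3 · (2,2)+ 4/4 · (2,3)+ 4/4 · (2,4)+ 2/2 · (2,6)# 2/2
Row 3: (3,0)+ 3/3 · (3,1)+ 4/4 · (3,2)+ 3/3 · (3,3)+ 3/3 · (3,4)+ 3/3 · (3,6)# 1/1
Row 4: (4,0)+ 3/3 · (4,1)+ 3/3 · (4,4)+ 3/3 · (4,5)+ 2/2
Row 5: (5,0)+ 3/3 · (5,1)+ 4/4 · (5,2)+ 3/3 · (5,3)+ 3/3 · (5,4)+ 4/4 · (5,5)+ 4/4 · (5,6)+ 2/2
Row 6: (6,0)+ 2/2 · (6,1)+ 3/3 · (6,2)+ 3/3 · (6,3)+ 3/3 · (6,4)+ 3/3 · (6,5)+ 3/3 · (6,6)+ 2/2
The smallest same-type fraction is 2/2 at (0,0), which reduces to 1/1. Any threshold above that leaves this student unsatisfied.

1/1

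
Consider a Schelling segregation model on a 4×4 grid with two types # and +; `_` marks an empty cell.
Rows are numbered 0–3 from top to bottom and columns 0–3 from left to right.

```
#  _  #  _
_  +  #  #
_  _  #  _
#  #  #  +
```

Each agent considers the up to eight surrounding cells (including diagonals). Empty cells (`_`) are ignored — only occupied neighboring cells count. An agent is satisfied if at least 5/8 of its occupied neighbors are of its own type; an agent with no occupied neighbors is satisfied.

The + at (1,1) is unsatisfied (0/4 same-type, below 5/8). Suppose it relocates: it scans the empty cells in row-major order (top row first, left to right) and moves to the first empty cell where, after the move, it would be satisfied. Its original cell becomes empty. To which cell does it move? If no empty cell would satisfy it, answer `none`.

none

Vacating (1,1). Empty cells in order:
  (0,1): 0/3 same-type → still unsatisfied.
  (0,3): 0/3 same-type → still unsatisfied.
  (1,0): 0/1 same-type → still unsatisfied.
  (2,0): 0/2 same-type → still unsatisfied.
  (2,1): 0/5 same-type → still unsatisfied.
  (2,3): 1/5 same-type → still unsatisfied.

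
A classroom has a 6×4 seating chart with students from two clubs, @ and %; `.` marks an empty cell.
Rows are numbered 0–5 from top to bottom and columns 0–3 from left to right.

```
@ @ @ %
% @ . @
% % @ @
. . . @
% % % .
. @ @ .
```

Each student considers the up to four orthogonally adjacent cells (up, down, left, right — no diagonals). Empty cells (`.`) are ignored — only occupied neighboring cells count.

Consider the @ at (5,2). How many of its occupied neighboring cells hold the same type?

1

Occupied neighbors of (5,2): (4,2)=%, (5,1)=@.
Same type (@): 1 of 2.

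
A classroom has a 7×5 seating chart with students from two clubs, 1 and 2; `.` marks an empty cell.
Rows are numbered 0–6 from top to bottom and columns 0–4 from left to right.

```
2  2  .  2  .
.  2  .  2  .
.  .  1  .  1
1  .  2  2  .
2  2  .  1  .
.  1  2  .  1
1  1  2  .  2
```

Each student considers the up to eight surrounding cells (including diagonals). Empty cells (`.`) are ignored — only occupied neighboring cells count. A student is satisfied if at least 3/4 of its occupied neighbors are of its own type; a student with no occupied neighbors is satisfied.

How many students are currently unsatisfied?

16

(0,0)2 2/2 satisfied
(0,1)2 2/2 satisfied
(0,3)2 1/1 satisfied
(1,1)2 2/3 not
(1,3)2 1/3 not
(2,2)1 0/4 not
(2,4)1 0/2 not
(3,0)1 0/2 not
(3,2)2 2/4 not
(3,3)2 1/4 not
(4,0)2 1/3 not
(4,1)2 3/5 not
(4,3)1 1/4 not
(5,1)1 2/6 not
(5,2)2 2/5 not
(5,4)1 1/2 not
(6,0)1 2/2 satisfied
(6,1)1 2/4 not
(6,2)2 1/3 not
(6,4)2 0/1 not
Unsatisfied: (1,1), (1,3), (2,2), (2,4), (3,0), (3,2), (3,3), (4,0), (4,1), (4,3), (5,1), (5,2), (5,4), (6,1), (6,2), (6,4) — 16 in total.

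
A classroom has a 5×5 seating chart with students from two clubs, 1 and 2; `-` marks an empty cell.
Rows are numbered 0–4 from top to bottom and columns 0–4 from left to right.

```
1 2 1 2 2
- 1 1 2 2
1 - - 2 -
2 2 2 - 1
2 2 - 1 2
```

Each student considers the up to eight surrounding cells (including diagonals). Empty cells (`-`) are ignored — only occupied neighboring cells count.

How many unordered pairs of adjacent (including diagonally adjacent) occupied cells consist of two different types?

Scan each occupied cell's neighbors to the right and below (and the two forward diagonals) so each pair is counted once.
Row 0: 1(0,0)–2(0,1)≠ 1(0,0)–1(1,1)= 2(0,1)–1(0,2)≠ 2(0,1)–1(1,1)≠ 2(0,1)–1(1,2)≠ 1(0,2)–2(0,3)≠ 1(0,2)–1(1,2)= 1(0,2)–2(1,3)≠ 1(0,2)–1(1,1)= 2(0,3)–2(0,4)= 2(0,3)–2(1,3)= 2(0,3)–2(1,4)= 2(0,3)–1(1,2)≠ 2(0,4)–2(1,4)= 2(0,4)–2(1,3)=  → 7/15 unlike.
Row 1: 1(1,1)–1(1,2)= 1(1,1)–1(2,0)= 1(1,2)–2(1,3)≠ 1(1,2)–2(2,3)≠ 2(1,3)–2(1,4)= 2(1,3)–2(2,3)= 2(1,4)–2(2,3)=  → 2/7 unlike.
Row 2: 1(2,0)–2(3,0)≠ 1(2,0)–2(3,1)≠ 2(2,3)–1(3,4)≠ 2(2,3)–2(3,2)=  → 3/4 unlike.
Row 3: 2(3,0)–2(3,1)= 2(3,0)–2(4,0)= 2(3,0)–2(4,1)= 2(3,1)–2(3,2)= 2(3,1)–2(4,1)= 2(3,1)–2(4,0)= 2(3,2)–1(4,3)≠ 2(3,2)–2(4,1)= 1(3,4)–2(4,4)≠ 1(3,4)–1(4,3)=  → 2/10 unlike.
Row 4: 2(4,0)–2(4,1)= 1(4,3)–2(4,4)≠  → 1/2 unlike.
Total adjacent occupied pairs: 38; unlike-type pairs: 15.

15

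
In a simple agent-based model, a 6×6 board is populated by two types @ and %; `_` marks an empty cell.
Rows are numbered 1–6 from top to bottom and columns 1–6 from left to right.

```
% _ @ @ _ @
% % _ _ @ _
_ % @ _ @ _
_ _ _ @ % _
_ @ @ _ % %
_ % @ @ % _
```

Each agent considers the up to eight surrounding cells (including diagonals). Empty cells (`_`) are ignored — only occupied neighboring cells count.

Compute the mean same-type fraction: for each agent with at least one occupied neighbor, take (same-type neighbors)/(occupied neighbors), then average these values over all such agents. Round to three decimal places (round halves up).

Row 1: (1,1)% 2/2 · (1,3)@ 1/2 · (1,4)@ 2/2 · (1,6)@ 1/1
Row 2: (2,1)% 3/3 · (2,2)% 3/5 · (2,5)@ 3/3
Row 3: (3,2)% 2/3 · (3,3)@ 1/3 · (3,5)@ 2/3
Row 4: (4,4)@ 3/5 · (4,5)% 2/4
Row 5: (5,2)@ 2/3 · (5,3)@ 4/5 · (5,5)% 3/5 · (5,6)% 3/3
Row 6: (6,2)% 0/3 · (6,3)@ 3/4 · (6,4)@ 2/4 · (6,5)% 2/3
Sum over 20 agents: 2/2 + 1/2 + 2/2 + 1/1 + 3/3 + 3/5 + 3/3 + 2/3 + 1/3 + 2/3 + 3/5 + 2/4 + 2/3 + 4/5 + 3/5 + 3/3 + 0/3 + 3/4 + 2/4 + 2/3 = 277/20; mean = 277/20 ÷ 20 = 277/400 = 0.6925 → 0.693.

0.693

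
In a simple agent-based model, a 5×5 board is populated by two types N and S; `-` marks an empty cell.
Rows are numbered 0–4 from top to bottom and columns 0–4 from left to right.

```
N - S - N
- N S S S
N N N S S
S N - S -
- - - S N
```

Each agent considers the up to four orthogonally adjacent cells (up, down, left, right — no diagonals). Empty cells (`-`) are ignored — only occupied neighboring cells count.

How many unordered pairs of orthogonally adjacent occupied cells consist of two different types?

Scan each occupied cell's neighbors to the right and below so each pair is counted once.
From row 0: 1 unlike of 2 pairs (running 1/2).
From row 1: 2 unlike of 7 pairs (running 3/9).
From row 2: 2 unlike of 7 pairs (running 5/16).
From row 3: 1 unlike of 2 pairs (running 6/18).
From row 4: 1 unlike of 1 pairs (running 7/19).
Total adjacent occupied pairs: 19; unlike-type pairs: 7.

7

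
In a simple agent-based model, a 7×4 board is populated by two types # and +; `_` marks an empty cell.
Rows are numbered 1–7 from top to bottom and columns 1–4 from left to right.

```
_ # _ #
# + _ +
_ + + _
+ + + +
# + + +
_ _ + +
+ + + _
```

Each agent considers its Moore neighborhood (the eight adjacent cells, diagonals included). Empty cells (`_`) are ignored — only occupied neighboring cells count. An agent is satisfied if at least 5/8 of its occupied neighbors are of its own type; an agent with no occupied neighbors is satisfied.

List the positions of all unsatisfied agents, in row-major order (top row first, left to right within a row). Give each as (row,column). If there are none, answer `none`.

Row 1: (1,2)# 1/2 not · (1,4)# 0/1 not
Row 2: (2,1)# 1/3 not · (2,2)+ 2/4 not · (2,4)+ 1/2 not
Row 3: (3,2)+ 5/6 satisfied · (3,3)+ 6/6 satisfied
Row 4: (4,1)+ 3/4 satisfied · (4,2)+ 6/7 satisfied · (4,3)+ 7/7 satisfied · (4,4)+ 4/4 satisfied
Row 5: (5,1)# 0/3 not · (5,2)+ 5/6 satisfied · (5,3)+ 7/7 satisfied · (5,4)+ 5/5 satisfied
Row 6: (6,3)+ 6/6 satisfied · (6,4)+ 4/4 satisfied
Row 7: (7,1)+ 1/1 satisfied · (7,2)+ 3/3 satisfied · (7,3)+ 3/3 satisfied

(1,2), (1,4), (2,1), (2,2), (2,4), (5,1)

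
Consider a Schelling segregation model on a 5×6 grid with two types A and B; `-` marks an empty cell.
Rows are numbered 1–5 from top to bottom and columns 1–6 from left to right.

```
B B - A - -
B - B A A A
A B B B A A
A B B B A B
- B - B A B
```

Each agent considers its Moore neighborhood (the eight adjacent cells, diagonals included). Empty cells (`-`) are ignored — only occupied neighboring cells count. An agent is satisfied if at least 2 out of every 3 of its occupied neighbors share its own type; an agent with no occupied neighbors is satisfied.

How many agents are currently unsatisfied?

11

(1,1)B 2/2 ok
(1,2)B 3/3 ok
(1,4)A 2/3 ok
(2,1)B 3/4 ok
(2,3)B 4/6 ok
(2,4)A 3/6 unhappy
(2,5)A 5/6 ok
(2,6)A 3/3 ok
(3,1)A 1/4 unhappy
(3,2)B 5/7 ok
(3,3)B 6/7 ok
(3,4)B 4/8 unhappy
(3,5)A 5/8 unhappy
(3,6)A 4/5 ok
(4,1)A 1/4 unhappy
(4,2)B 4/6 ok
(4,3)B 7/7 ok
(4,4)B 4/7 unhappy
(4,5)A 3/8 unhappy
(4,6)B 1/5 unhappy
(5,2)B 2/3 ok
(5,4)B 2/4 unhappy
(5,5)A 1/5 unhappy
(5,6)B 1/3 unhappy
Unsatisfied: (2,4), (3,1), (3,4), (3,5), (4,1), (4,4), (4,5), (4,6), (5,4), (5,5), (5,6) — 11 in total.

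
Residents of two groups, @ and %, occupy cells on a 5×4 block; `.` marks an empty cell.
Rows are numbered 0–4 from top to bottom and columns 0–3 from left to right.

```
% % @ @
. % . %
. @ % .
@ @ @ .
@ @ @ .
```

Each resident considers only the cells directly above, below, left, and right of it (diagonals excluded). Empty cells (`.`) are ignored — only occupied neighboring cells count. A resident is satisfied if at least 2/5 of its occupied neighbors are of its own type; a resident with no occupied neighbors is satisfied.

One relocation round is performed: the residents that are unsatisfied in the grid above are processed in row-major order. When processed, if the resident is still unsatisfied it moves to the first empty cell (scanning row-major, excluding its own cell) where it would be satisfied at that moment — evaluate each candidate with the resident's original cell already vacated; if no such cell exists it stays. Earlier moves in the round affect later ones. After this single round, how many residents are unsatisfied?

0

Initially unsatisfied (in order): (1,3), (2,1), (2,2).
  (1,3) → (1,0).
  (2,1) → (1,3).
  (2,2) → (2,0).
Resulting grid:
% % @ @
% % . @
% . . .
@ @ @ .
@ @ @ .
All satisfied now.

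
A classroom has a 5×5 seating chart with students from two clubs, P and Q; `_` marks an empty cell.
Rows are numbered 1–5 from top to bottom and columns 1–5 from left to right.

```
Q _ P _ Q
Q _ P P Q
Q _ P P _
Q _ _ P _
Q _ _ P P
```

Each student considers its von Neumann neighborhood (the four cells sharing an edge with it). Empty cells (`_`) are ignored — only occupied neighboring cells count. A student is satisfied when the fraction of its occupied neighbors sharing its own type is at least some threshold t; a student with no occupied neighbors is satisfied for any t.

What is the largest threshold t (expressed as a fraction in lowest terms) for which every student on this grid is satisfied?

Row 1: (1,1)Q 1/1 · (1,3)P 1/1 · (1,5)Q 1/1
Row 2: (2,1)Q 2/2 · (2,3)P 3/3 · (2,4)P 2/3 · (2,5)Q 1/2
Row 3: (3,1)Q 2/2 · (3,3)P 2/2 · (3,4)P 3/3
Row 4: (4,1)Q 2/2 · (4,4)P 2/2
Row 5: (5,1)Q 1/1 · (5,4)P 2/2 · (5,5)P 1/1
The smallest same-type fraction is 1/2 at (2,5), which reduces to 1/2. Any threshold above that leaves this student unsatisfied.

1/2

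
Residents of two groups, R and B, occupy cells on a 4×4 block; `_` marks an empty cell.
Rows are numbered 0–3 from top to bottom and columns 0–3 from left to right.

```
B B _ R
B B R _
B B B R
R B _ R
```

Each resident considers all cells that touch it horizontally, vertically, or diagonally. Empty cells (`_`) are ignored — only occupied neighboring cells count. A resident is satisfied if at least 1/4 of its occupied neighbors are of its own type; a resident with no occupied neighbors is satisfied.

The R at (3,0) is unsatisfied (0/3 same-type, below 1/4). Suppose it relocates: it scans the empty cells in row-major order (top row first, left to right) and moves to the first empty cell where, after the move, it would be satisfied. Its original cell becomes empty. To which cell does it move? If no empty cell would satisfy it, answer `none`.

(0,2)

Vacating (3,0). Empty cells in order:
  (0,2): 2/4 same-type → satisfied — stop here.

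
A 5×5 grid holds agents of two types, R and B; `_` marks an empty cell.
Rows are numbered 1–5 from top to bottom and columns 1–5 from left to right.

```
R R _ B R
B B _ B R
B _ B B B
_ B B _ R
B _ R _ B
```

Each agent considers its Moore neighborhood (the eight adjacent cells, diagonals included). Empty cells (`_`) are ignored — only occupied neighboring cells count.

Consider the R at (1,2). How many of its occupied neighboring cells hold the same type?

Occupied neighbors of (1,2): (1,1)=R, (2,1)=B, (2,2)=B.
Same type (R): 1 of 3.

1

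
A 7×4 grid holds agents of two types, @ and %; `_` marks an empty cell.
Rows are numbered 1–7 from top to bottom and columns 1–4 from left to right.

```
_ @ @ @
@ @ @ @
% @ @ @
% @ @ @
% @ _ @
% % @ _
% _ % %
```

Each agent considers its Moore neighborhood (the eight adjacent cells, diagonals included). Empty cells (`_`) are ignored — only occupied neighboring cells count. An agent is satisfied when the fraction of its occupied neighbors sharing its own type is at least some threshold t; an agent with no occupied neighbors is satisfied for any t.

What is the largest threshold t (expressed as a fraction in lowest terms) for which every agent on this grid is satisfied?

Row 1: (1,2)@ 4/4 · (1,3)@ 5/5 · (1,4)@ 3/3
Row 2: (2,1)@ 3/4 · (2,2)@ 6/7 · (2,3)@ 8/8 · (2,4)@ 5/5
Row 3: (3,1)% 1/5 · (3,2)@ 6/8 · (3,3)@ 8/8 · (3,4)@ 5/5
Row 4: (4,1)% 2/5 · (4,2)@ 4/7 · (4,3)@ 7/7 · (4,4)@ 4/4
Row 5: (5,1)% 3/5 · (5,2)@ 3/7 · (5,4)@ 3/3
Row 6: (6,1)% 3/4 · (6,2)% 4/6 · (6,3)@ 2/5
Row 7: (7,1)% 2/2 · (7,3)% 2/3 · (7,4)% 1/2
The smallest same-type fraction is 1/5 at (3,1), which reduces to 1/5. Any threshold above that leaves this agent unsatisfied.

1/5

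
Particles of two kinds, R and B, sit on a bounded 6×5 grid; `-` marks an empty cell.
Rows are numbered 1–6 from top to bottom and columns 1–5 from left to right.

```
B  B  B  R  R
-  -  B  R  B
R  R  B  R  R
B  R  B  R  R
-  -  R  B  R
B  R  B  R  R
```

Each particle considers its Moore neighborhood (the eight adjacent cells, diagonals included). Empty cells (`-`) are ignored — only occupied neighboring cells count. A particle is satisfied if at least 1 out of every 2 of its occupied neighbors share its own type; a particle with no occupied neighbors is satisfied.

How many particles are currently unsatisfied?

11

(1,1)B 1/1 ✓
(1,2)B 3/3 ✓
(1,3)B 2/4 ✓
(1,4)R 2/5 ✗
(1,5)R 2/3 ✓
(2,3)B 3/7 ✗
(2,4)R 4/8 ✓
(2,5)B 0/5 ✗
(3,1)R 2/3 ✓
(3,2)R 2/6 ✗
(3,3)B 2/7 ✗
(3,4)R 4/8 ✓
(3,5)R 4/5 ✓
(4,1)B 0/3 ✗
(4,2)R 3/6 ✓
(4,3)B 2/7 ✗
(4,4)R 5/8 ✓
(4,5)R 4/5 ✓
(5,3)R 4/7 ✓
(5,4)B 2/8 ✗
(5,5)R 4/5 ✓
(6,1)B 0/1 ✗
(6,2)R 1/3 ✗
(6,3)B 1/4 ✗
(6,4)R 3/5 ✓
(6,5)R 2/3 ✓
Unsatisfied: (1,4), (2,3), (2,5), (3,2), (3,3), (4,1), (4,3), (5,4), (6,1), (6,2), (6,3) — 11 in total.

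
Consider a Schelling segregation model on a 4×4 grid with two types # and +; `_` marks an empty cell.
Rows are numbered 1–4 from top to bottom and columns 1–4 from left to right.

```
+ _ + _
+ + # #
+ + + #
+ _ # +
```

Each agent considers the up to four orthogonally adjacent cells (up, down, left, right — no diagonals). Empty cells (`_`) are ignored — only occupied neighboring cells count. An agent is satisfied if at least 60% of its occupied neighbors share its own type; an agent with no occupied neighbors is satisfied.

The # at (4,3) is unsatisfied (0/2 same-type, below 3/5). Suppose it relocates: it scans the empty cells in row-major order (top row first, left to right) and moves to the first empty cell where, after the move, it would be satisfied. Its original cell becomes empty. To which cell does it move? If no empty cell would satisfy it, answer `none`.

none

Vacating (4,3). Empty cells in order:
  (1,2): 0/3 same-type → still unsatisfied.
  (1,4): 1/2 same-type → still unsatisfied.
  (4,2): 0/2 same-type → still unsatisfied.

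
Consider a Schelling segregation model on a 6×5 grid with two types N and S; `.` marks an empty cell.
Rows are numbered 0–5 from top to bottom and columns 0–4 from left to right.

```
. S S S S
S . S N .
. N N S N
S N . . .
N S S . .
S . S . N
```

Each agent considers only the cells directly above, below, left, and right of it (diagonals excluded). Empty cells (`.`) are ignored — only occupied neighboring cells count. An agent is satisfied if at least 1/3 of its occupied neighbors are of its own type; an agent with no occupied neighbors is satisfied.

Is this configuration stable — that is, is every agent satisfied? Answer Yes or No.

No

(0,1)S 1/1 satisfied
(0,2)S 3/3 satisfied
(0,3)S 2/3 satisfied
(0,4)S 1/1 satisfied
(1,0)S 0/0 satisfied
(1,2)S 1/3 satisfied
(1,3)N 0/3 not
(2,1)N 2/2 satisfied
(2,2)N 1/3 satisfied
(2,3)S 0/3 not
(2,4)N 0/1 not
(3,0)S 0/2 not
(3,1)N 1/3 satisfied
(4,0)N 0/3 not
(4,1)S 1/3 satisfied
(4,2)S 2/2 satisfied
(5,0)S 0/1 not
(5,2)S 1/1 satisfied
(5,4)N 0/0 satisfied
For instance (1,3) has only 0/3 same-type neighbors, below 1/3.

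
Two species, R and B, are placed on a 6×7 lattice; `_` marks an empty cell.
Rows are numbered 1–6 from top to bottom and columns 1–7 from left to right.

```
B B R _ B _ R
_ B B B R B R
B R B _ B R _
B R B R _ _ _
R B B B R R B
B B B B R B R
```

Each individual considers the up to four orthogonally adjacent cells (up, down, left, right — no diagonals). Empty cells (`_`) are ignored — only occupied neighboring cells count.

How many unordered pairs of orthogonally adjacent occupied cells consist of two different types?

Scan each occupied cell's neighbors to the right and below so each pair is counted once.
Row 1: B(1,1)–B(1,2)= B(1,2)–R(1,3)≠ B(1,2)–B(2,2)= R(1,3)–B(2,3)≠ B(1,5)–R(2,5)≠ R(1,7)–R(2,7)=  → 3/6 unlike.
Row 2: B(2,2)–B(2,3)= B(2,2)–R(3,2)≠ B(2,3)–B(2,4)= B(2,3)–B(3,3)= B(2,4)–R(2,5)≠ R(2,5)–B(2,6)≠ R(2,5)–B(3,5)≠ B(2,6)–R(2,7)≠ B(2,6)–R(3,6)≠  → 6/9 unlike.
Row 3: B(3,1)–R(3,2)≠ B(3,1)–B(4,1)= R(3,2)–B(3,3)≠ R(3,2)–R(4,2)= B(3,3)–B(4,3)= B(3,5)–R(3,6)≠  → 3/6 unlike.
Row 4: B(4,1)–R(4,2)≠ B(4,1)–R(5,1)≠ R(4,2)–B(4,3)≠ R(4,2)–B(5,2)≠ B(4,3)–R(4,4)≠ B(4,3)–B(5,3)= R(4,4)–B(5,4)≠  → 6/7 unlike.
Row 5: R(5,1)–B(5,2)≠ R(5,1)–B(6,1)≠ B(5,2)–B(5,3)= B(5,2)–B(6,2)= B(5,3)–B(5,4)= B(5,3)–B(6,3)= B(5,4)–R(5,5)≠ B(5,4)–B(6,4)= R(5,5)–R(5,6)= R(5,5)–R(6,5)= R(5,6)–B(5,7)≠ R(5,6)–B(6,6)≠ B(5,7)–R(6,7)≠  → 6/13 unlike.
Row 6: B(6,1)–B(6,2)= B(6,2)–B(6,3)= B(6,3)–B(6,4)= B(6,4)–R(6,5)≠ R(6,5)–B(6,6)≠ B(6,6)–R(6,7)≠  → 3/6 unlike.
Total adjacent occupied pairs: 47; unlike-type pairs: 27.

27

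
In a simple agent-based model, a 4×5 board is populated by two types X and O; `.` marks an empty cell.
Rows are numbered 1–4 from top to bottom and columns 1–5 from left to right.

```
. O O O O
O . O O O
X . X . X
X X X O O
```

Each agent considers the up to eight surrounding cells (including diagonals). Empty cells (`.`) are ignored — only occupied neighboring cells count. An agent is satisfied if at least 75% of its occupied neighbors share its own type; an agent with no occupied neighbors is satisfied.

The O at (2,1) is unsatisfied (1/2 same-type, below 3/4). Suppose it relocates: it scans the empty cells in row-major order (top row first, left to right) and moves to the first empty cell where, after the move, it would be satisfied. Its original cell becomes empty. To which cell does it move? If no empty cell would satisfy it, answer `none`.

(1,1)

Vacating (2,1). Empty cells in order:
  (1,1): 1/1 same-type → satisfied — stop here.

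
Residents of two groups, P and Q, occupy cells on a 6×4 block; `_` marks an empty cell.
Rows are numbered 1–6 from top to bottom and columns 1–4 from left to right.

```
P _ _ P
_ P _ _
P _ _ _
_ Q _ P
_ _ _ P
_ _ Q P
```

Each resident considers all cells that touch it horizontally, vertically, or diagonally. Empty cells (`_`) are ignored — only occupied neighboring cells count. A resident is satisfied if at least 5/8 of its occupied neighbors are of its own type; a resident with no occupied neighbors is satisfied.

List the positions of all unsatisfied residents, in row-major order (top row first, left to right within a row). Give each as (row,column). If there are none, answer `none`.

(1,1)P 1/1 satisfied
(1,4)P 0/0 satisfied
(2,2)P 2/2 satisfied
(3,1)P 1/2 not
(4,2)Q 0/1 not
(4,4)P 1/1 satisfied
(5,4)P 2/3 satisfied
(6,3)Q 0/2 not
(6,4)P 1/2 not

(3,1), (4,2), (6,3), (6,4)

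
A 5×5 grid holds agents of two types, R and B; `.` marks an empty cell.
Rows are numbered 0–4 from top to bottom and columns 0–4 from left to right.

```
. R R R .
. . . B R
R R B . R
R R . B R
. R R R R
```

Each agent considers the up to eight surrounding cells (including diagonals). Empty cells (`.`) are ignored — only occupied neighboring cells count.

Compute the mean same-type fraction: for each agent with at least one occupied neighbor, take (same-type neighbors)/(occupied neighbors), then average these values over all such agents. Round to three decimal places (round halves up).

(0,1)R 1/1
(0,2)R 2/3
(0,3)R 2/3
(1,3)B 1/5
(1,4)R 2/3
(2,0)R 3/3
(2,1)R 3/4
(2,2)B 2/4
(2,4)R 2/4
(3,0)R 4/4
(3,1)R 5/6
(3,3)B 1/6
(3,4)R 3/4
(4,1)R 3/3
(4,2)R 3/4
(4,3)R 3/4
(4,4)R 2/3
Sum over 17 agents: 1/1 + 2/3 + 2/3 + 1/5 + 2/3 + 3/3 + 3/4 + 2/4 + 2/4 + 4/4 + 5/6 + 1/6 + 3/4 + 3/3 + 3/4 + 3/4 + 2/3 = 178/15; mean = 178/15 ÷ 17 = 178/255 = 0.698039… → 0.698.

0.698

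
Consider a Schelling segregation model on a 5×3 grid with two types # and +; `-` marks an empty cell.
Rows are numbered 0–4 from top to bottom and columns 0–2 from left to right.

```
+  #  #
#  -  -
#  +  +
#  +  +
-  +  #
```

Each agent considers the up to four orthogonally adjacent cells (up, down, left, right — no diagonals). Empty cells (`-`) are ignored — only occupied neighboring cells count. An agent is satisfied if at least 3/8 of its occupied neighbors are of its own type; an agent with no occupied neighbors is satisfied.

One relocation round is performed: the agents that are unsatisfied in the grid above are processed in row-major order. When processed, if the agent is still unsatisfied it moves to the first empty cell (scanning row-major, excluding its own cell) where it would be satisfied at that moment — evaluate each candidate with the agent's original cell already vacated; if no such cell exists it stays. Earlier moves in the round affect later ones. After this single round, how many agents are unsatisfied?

Initially unsatisfied (in order): (0,0), (4,2).
  (0,0) → (1,2).
  (4,2) → (0,0).
Resulting grid:
# # #
# - +
# + +
# + +
- + -
All satisfied now.

0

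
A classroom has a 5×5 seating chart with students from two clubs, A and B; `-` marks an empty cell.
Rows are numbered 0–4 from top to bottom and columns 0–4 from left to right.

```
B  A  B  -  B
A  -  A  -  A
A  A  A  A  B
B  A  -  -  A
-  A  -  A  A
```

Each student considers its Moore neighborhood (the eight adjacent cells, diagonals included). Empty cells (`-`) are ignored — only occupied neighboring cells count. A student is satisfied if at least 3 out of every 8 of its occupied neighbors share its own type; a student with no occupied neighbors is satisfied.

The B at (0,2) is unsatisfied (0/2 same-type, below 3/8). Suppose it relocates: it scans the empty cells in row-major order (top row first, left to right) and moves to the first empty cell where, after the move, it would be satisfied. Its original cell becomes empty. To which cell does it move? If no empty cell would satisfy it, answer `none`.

Vacating (0,2). Empty cells in order:
  (0,3): 1/3 same-type → still unsatisfied.
  (1,1): 1/7 same-type → still unsatisfied.
  (1,3): 2/6 same-type → still unsatisfied.
  (3,2): 0/6 same-type → still unsatisfied.
  (3,3): 1/6 same-type → still unsatisfied.
  (4,0): 1/3 same-type → still unsatisfied.
  (4,2): 0/3 same-type → still unsatisfied.

none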